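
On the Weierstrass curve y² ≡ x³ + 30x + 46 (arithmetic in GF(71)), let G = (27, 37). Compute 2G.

(6, 4)

tangent at (27, 37): λ = (3·27² + 30)/(2·37) ≡ 16/3. 3⁻¹ ≡ 24 (mod 71), so λ ≡ 16·24 ≡ 29.
  x = λ² - 27 - 27 = 841 - 54 ≡ 6; y = λ·(27 - 6) - 37 ≡ 4. → (6, 4)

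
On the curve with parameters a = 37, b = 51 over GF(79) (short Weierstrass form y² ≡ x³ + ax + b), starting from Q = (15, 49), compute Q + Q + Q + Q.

(46, 55)

Double-and-add on 4 = (100)₂. Start with Q = (15, 49) for the leading 1-bit.
double: tangent at (15, 49): λ = (3·15² + 37)/(2·49) ≡ 1/19. 19⁻¹ ≡ 25 (mod 79), so λ ≡ 1·25 ≡ 25.
  x = λ² - 15 - 15 = 625 - 30 ≡ 42; y = λ·(15 - 42) - 49 ≡ 66. → (42, 66)
double: tangent at (42, 66): λ = (3·42² + 37)/(2·66) ≡ 36/53. 53⁻¹ ≡ 3 (mod 79), so λ ≡ 36·3 ≡ 29.
  x = λ² - 42 - 42 = 841 - 84 ≡ 46; y = λ·(42 - 46) - 66 ≡ 55. → (46, 55)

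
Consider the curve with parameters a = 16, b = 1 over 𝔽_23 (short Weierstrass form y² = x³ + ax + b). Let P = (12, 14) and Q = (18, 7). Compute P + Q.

(18, 16)

(12, 14) + (18, 7). λ = (7 - 14)/(18 - 12) ≡ 16/6 mod 23. 6⁻¹ ≡ 4 (mod 23) since 6·4 = 24 ≡ 1, so λ ≡ 18.
  x = λ² - 12 - 18 = 324 - 30 ≡ 18; y = λ·(12 - 18) - 14 ≡ 16. → (18, 16)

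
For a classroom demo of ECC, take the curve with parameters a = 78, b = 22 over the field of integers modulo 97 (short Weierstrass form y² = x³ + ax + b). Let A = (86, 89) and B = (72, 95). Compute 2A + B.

First 2A:
Repeated addition: build up to 2A.
2A: tangent at (86, 89): λ = (3·86² + 78)/(2·89) ≡ 53/81. 81⁻¹ ≡ 6 (mod 97) since 81·6 = 486 ≡ 1, so λ ≡ 53·6 ≡ 27.
  x = λ² - 86 - 86 = 729 - 172 ≡ 72; y = λ·(86 - 72) - 89 ≡ 95. → (72, 95)
2A = (72, 95).
Finally 2A + B:
tangent at (72, 95): λ = (3·72² + 78)/(2·95) ≡ 13/93. 93⁻¹ ≡ 24 (mod 97), so λ ≡ 13·24 ≡ 21.
  x = λ² - 72 - 72 = 441 - 144 ≡ 6; y = λ·(72 - 6) - 95 ≡ 30. → (6, 30)

(6, 30)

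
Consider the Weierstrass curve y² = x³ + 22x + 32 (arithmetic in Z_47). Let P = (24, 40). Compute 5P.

Repeated addition: build up to 5P.
2P: tangent at (24, 40): λ = (3·24² + 22)/(2·40) ≡ 11/33. 33⁻¹ ≡ 10 (mod 47), so λ ≡ 11·10 ≡ 16.
  x = λ² - 24 - 24 = 256 - 48 ≡ 20; y = λ·(24 - 20) - 40 ≡ 24. → (20, 24)
3P: (20, 24) + (24, 40). λ = (40 - 24)/(24 - 20) ≡ 16/4 mod 47. 4⁻¹ ≡ 12 (mod 47), so λ ≡ 4.
  x = λ² - 20 - 24 = 16 - 44 ≡ 19; y = λ·(20 - 19) - 24 ≡ 27. → (19, 27)
4P: (19, 27) + (24, 40). λ = (40 - 27)/(24 - 19) ≡ 13/5 mod 47. 5⁻¹ ≡ 19 (mod 47), so λ ≡ 12.
  x = λ² - 19 - 24 = 144 - 43 ≡ 7; y = λ·(19 - 7) - 27 ≡ 23. → (7, 23)
5P: (7, 23) + (24, 40). λ = (40 - 23)/(24 - 7) ≡ 17/17 mod 47. 17⁻¹ ≡ 36 (mod 47), so λ ≡ 1.
  x = λ² - 7 - 24 = 1 - 31 ≡ 17; y = λ·(7 - 17) - 23 ≡ 14. → (17, 14)

(17, 14)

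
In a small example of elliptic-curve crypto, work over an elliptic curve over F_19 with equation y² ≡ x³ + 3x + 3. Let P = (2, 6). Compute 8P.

(13, 15)

Repeated addition: build up to 8P.
2P: tangent at (2, 6): λ = (3·2² + 3)/(2·6) ≡ 15/12. 12⁻¹ ≡ 8 (mod 19), so λ ≡ 15·8 ≡ 6.
  x = λ² - 2 - 2 = 36 - 4 ≡ 13; y = λ·(2 - 13) - 6 ≡ 4. → (13, 4)
3P: (13, 4) + (2, 6). λ = (6 - 4)/(2 - 13) ≡ 2/8 mod 19. 8⁻¹ ≡ 12 (mod 19), so λ ≡ 5.
  x = λ² - 13 - 2 = 25 - 15 ≡ 10; y = λ·(13 - 10) - 4 ≡ 11. → (10, 11)
4P: (10, 11) + (2, 6). λ = (6 - 11)/(2 - 10) ≡ 14/11 mod 19. 11⁻¹ ≡ 7 (mod 19), so λ ≡ 3.
  x = λ² - 10 - 2 = 9 - 12 ≡ 16; y = λ·(10 - 16) - 11 ≡ 9. → (16, 9)
5P: (16, 9) + (2, 6). λ = (6 - 9)/(2 - 16) ≡ 16/5 mod 19. 5⁻¹ ≡ 4 (mod 19) since 5·4 = 20 ≡ 1, so λ ≡ 7.
  x = λ² - 16 - 2 = 49 - 18 ≡ 12; y = λ·(16 - 12) - 9 ≡ 0. → (12, 0)
6P: (12, 0) + (2, 6). λ = (6 - 0)/(2 - 12) ≡ 6/9 mod 19. 9⁻¹ ≡ 17 (mod 19) since 9·17 = 153 ≡ 1, so λ ≡ 7.
  x = λ² - 12 - 2 = 49 - 14 ≡ 16; y = λ·(12 - 16) - 0 ≡ 10. → (16, 10)
7P: (16, 10) + (2, 6). λ = (6 - 10)/(2 - 16) ≡ 15/5 mod 19. 5⁻¹ ≡ 4 (mod 19), so λ ≡ 3.
  x = λ² - 16 - 2 = 9 - 18 ≡ 10; y = λ·(16 - 10) - 10 ≡ 8. → (10, 8)
8P: (10, 8) + (2, 6). λ = (6 - 8)/(2 - 10) ≡ 17/11 mod 19. 11⁻¹ ≡ 7 (mod 19) since 11·7 = 77 ≡ 1, so λ ≡ 5.
  x = λ² - 10 - 2 = 25 - 12 ≡ 13; y = λ·(10 - 13) - 8 ≡ 15. → (13, 15)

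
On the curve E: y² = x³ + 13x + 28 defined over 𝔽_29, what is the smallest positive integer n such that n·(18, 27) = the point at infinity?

9

2P: tangent at (18, 27): λ = (3·18² + 13)/(2·27) ≡ 28/25. 25⁻¹ ≡ 7 (mod 29), so λ ≡ 28·7 ≡ 22.
  x = λ² - 18 - 18 = 484 - 36 ≡ 13; y = λ·(18 - 13) - 27 ≡ 25. → (13, 25)
3P: (13, 25) + (18, 27). λ = (27 - 25)/(18 - 13) ≡ 2/5 mod 29. 5⁻¹ ≡ 6 (mod 29) since 5·6 = 30 ≡ 1, so λ ≡ 12.
  x = λ² - 13 - 18 = 144 - 31 ≡ 26; y = λ·(13 - 26) - 25 ≡ 22. → (26, 22)
4P: (26, 22) + (18, 27). λ = (27 - 22)/(18 - 26) ≡ 5/21 mod 29. 21⁻¹ ≡ 18 (mod 29), so λ ≡ 3.
  x = λ² - 26 - 18 = 9 - 44 ≡ 23; y = λ·(26 - 23) - 22 ≡ 16. → (23, 16)
5P: (23, 16) + (18, 27). λ = (27 - 16)/(18 - 23) ≡ 11/24 mod 29. 24⁻¹ ≡ 23 (mod 29) since 24·23 = 552 ≡ 1, so λ ≡ 21.
  x = λ² - 23 - 18 = 441 - 41 ≡ 23; y = λ·(23 - 23) - 16 ≡ 13. → (23, 13)
6P: (23, 13) + (18, 27). λ = (27 - 13)/(18 - 23) ≡ 14/24 mod 29. 24⁻¹ ≡ 23 (mod 29) since 24·23 = 552 ≡ 1, so λ ≡ 3.
  x = λ² - 23 - 18 = 9 - 41 ≡ 26; y = λ·(23 - 26) - 13 ≡ 7. → (26, 7)
7P: (26, 7) + (18, 27). λ = (27 - 7)/(18 - 26) ≡ 20/21 mod 29. 21⁻¹ ≡ 18 (mod 29), so λ ≡ 12.
  x = λ² - 26 - 18 = 144 - 44 ≡ 13; y = λ·(26 - 13) - 7 ≡ 4. → (13, 4)
8P: (13, 4) + (18, 27). λ = (27 - 4)/(18 - 13) ≡ 23/5 mod 29. 5⁻¹ ≡ 6 (mod 29) since 5·6 = 30 ≡ 1, so λ ≡ 22.
  x = λ² - 13 - 18 = 484 - 31 ≡ 18; y = λ·(13 - 18) - 4 ≡ 2. → (18, 2)
9P: (18, 2) + (18, 27): same x and y₁ ≡ -y₂, so the sum is the point at infinity.
9P = the point at infinity, so the order is 9.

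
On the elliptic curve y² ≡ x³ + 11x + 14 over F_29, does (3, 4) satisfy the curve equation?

y² = 4² ≡ 16; x³ + 11x + 14 = 74 ≡ 16 (mod 29). 16 = 16.

yes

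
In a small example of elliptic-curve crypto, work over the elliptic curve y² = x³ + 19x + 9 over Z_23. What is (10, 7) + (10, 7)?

(21, 20)

tangent at (10, 7): λ = (3·10² + 19)/(2·7) ≡ 20/14. 14⁻¹ ≡ 5 (mod 23) since 14·5 = 70 ≡ 1, so λ ≡ 20·5 ≡ 8.
  x = λ² - 10 - 10 = 64 - 20 ≡ 21; y = λ·(10 - 21) - 7 ≡ 20. → (21, 20)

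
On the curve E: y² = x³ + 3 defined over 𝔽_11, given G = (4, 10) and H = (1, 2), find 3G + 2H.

(1, 2)

First 3G:
Repeated addition: build up to 3G.
2G: tangent at (4, 10): λ = (3·4² + 0)/(2·10) ≡ 4/9. 9⁻¹ ≡ 5 (mod 11), so λ ≡ 4·5 ≡ 9.
  x = λ² - 4 - 4 = 81 - 8 ≡ 7; y = λ·(4 - 7) - 10 ≡ 7. → (7, 7)
3G: (7, 7) + (4, 10). λ = (10 - 7)/(4 - 7) ≡ 3/8 mod 11. 8⁻¹ ≡ 7 (mod 11) since 8·7 = 56 ≡ 1, so λ ≡ 10.
  x = λ² - 7 - 4 = 100 - 11 ≡ 1; y = λ·(7 - 1) - 7 ≡ 9. → (1, 9)
3G = (1, 9).
Next 2H:
Repeated addition: build up to 2H.
2H: tangent at (1, 2): λ = (3·1² + 0)/(2·2) ≡ 3/4. 4⁻¹ ≡ 3 (mod 11), so λ ≡ 3·3 ≡ 9.
  x = λ² - 1 - 1 = 81 - 2 ≡ 2; y = λ·(1 - 2) - 2 ≡ 0. → (2, 0)
2H = (2, 0).
Finally 3G + 2H:
(1, 9) + (2, 0). λ = (0 - 9)/(2 - 1) ≡ 2/1 mod 11. 1⁻¹ ≡ 1 (mod 11) since 1·1 = 1 ≡ 1, so λ ≡ 2.
  x = λ² - 1 - 2 = 4 - 3 ≡ 1; y = λ·(1 - 1) - 9 ≡ 2. → (1, 2)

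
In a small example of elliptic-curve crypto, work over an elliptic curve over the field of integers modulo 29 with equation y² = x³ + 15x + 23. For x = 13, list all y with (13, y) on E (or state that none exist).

none

x³ + 15x + 23 = 2415 ≡ 8 (mod 29).
8 is a non-residue mod 29; no y exists.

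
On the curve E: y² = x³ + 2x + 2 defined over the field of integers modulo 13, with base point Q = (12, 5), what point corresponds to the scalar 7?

(12, 5)

Double-and-add on 7 = (111)₂. Start with Q = (12, 5) for the leading 1-bit.
double: tangent at (12, 5): λ = (3·12² + 2)/(2·5) ≡ 5/10. 10⁻¹ ≡ 4 (mod 13), so λ ≡ 5·4 ≡ 7.
  x = λ² - 12 - 12 = 49 - 24 ≡ 12; y = λ·(12 - 12) - 5 ≡ 8. → (12, 8)
add Q: (12, 8) + (12, 5): same x and y₁ ≡ -y₂, so the sum is ∞.
double: ∞ + ∞ = ∞ (identity).
add Q: ∞ + (12, 5) = (12, 5) (identity).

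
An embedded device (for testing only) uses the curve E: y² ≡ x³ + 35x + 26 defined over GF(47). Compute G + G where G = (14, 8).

tangent at (14, 8): λ = (3·14² + 35)/(2·8) ≡ 12/16. 16⁻¹ ≡ 3 (mod 47), so λ ≡ 12·3 ≡ 36.
  x = λ² - 14 - 14 = 1296 - 28 ≡ 46; y = λ·(14 - 46) - 8 ≡ 15. → (46, 15)

(46, 15)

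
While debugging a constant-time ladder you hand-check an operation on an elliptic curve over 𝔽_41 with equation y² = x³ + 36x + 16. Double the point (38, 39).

tangent at (38, 39): λ = (3·38² + 36)/(2·39) ≡ 22/37. 37⁻¹ ≡ 10 (mod 41) since 37·10 = 370 ≡ 1, so λ ≡ 22·10 ≡ 15.
  x = λ² - 38 - 38 = 225 - 76 ≡ 26; y = λ·(38 - 26) - 39 ≡ 18. → (26, 18)

(26, 18)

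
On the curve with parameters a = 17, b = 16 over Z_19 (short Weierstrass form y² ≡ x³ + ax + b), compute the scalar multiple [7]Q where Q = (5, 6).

Repeated addition: build up to 7Q.
2Q: tangent at (5, 6): λ = (3·5² + 17)/(2·6) ≡ 16/12. 12⁻¹ ≡ 8 (mod 19) since 12·8 = 96 ≡ 1, so λ ≡ 16·8 ≡ 14.
  x = λ² - 5 - 5 = 196 - 10 ≡ 15; y = λ·(5 - 15) - 6 ≡ 6. → (15, 6)
3Q: (15, 6) + (5, 6). λ = (6 - 6)/(5 - 15) ≡ 0/9 mod 19. 9⁻¹ ≡ 17 (mod 19), so λ ≡ 0.
  x = λ² - 15 - 5 = 0 - 20 ≡ 18; y = λ·(15 - 18) - 6 ≡ 13. → (18, 13)
4Q: (18, 13) + (5, 6). λ = (6 - 13)/(5 - 18) ≡ 12/6 mod 19. 6⁻¹ ≡ 16 (mod 19), so λ ≡ 2.
  x = λ² - 18 - 5 = 4 - 23 ≡ 0; y = λ·(18 - 0) - 13 ≡ 4. → (0, 4)
5Q: (0, 4) + (5, 6). λ = (6 - 4)/(5 - 0) ≡ 2/5 mod 19. 5⁻¹ ≡ 4 (mod 19), so λ ≡ 8.
  x = λ² - 0 - 5 = 64 - 5 ≡ 2; y = λ·(0 - 2) - 4 ≡ 18. → (2, 18)
6Q: (2, 18) + (5, 6). λ = (6 - 18)/(5 - 2) ≡ 7/3 mod 19. 3⁻¹ ≡ 13 (mod 19), so λ ≡ 15.
  x = λ² - 2 - 5 = 225 - 7 ≡ 9; y = λ·(2 - 9) - 18 ≡ 10. → (9, 10)
7Q: (9, 10) + (5, 6). λ = (6 - 10)/(5 - 9) ≡ 15/15 mod 19. 15⁻¹ ≡ 14 (mod 19) since 15·14 = 210 ≡ 1, so λ ≡ 1.
  x = λ² - 9 - 5 = 1 - 14 ≡ 6; y = λ·(9 - 6) - 10 ≡ 12. → (6, 12)

(6, 12)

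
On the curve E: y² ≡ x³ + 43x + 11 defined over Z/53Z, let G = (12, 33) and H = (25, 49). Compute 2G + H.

First 2G:
Repeated addition: build up to 2G.
2G: tangent at (12, 33): λ = (3·12² + 43)/(2·33) ≡ 51/13. 13⁻¹ ≡ 49 (mod 53) since 13·49 = 637 ≡ 1, so λ ≡ 51·49 ≡ 8.
  x = λ² - 12 - 12 = 64 - 24 ≡ 40; y = λ·(12 - 40) - 33 ≡ 8. → (40, 8)
2G = (40, 8).
Finally 2G + H:
(40, 8) + (25, 49). λ = (49 - 8)/(25 - 40) ≡ 41/38 mod 53. 38⁻¹ ≡ 7 (mod 53) since 38·7 = 266 ≡ 1, so λ ≡ 22.
  x = λ² - 40 - 25 = 484 - 65 ≡ 48; y = λ·(40 - 48) - 8 ≡ 28. → (48, 28)

(48, 28)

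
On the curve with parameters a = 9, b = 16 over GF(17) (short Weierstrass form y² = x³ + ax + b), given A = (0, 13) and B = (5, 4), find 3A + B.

First 3A:
Repeated addition: build up to 3A.
2A: tangent at (0, 13): λ = (3·0² + 9)/(2·13) ≡ 9/9. 9⁻¹ ≡ 2 (mod 17) since 9·2 = 18 ≡ 1, so λ ≡ 9·2 ≡ 1.
  x = λ² - 0 - 0 = 1 - 0 ≡ 1; y = λ·(0 - 1) - 13 ≡ 3. → (1, 3)
3A: (1, 3) + (0, 13). λ = (13 - 3)/(0 - 1) ≡ 10/16 mod 17. 16⁻¹ ≡ 16 (mod 17) since 16·16 = 256 ≡ 1, so λ ≡ 7.
  x = λ² - 1 - 0 = 49 - 1 ≡ 14; y = λ·(1 - 14) - 3 ≡ 8. → (14, 8)
3A = (14, 8).
Finally 3A + B:
(14, 8) + (5, 4). λ = (4 - 8)/(5 - 14) ≡ 13/8 mod 17. 8⁻¹ ≡ 15 (mod 17) since 8·15 = 120 ≡ 1, so λ ≡ 8.
  x = λ² - 14 - 5 = 64 - 19 ≡ 11; y = λ·(14 - 11) - 8 ≡ 16. → (11, 16)

(11, 16)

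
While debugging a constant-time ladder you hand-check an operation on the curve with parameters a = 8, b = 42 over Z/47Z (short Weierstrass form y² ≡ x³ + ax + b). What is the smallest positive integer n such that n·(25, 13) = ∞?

9

2P: tangent at (25, 13): λ = (3·25² + 8)/(2·13) ≡ 3/26. 26⁻¹ ≡ 38 (mod 47) since 26·38 = 988 ≡ 1, so λ ≡ 3·38 ≡ 20.
  x = λ² - 25 - 25 = 400 - 50 ≡ 21; y = λ·(25 - 21) - 13 ≡ 20. → (21, 20)
3P: (21, 20) + (25, 13). λ = (13 - 20)/(25 - 21) ≡ 40/4 mod 47. 4⁻¹ ≡ 12 (mod 47), so λ ≡ 10.
  x = λ² - 21 - 25 = 100 - 46 ≡ 7; y = λ·(21 - 7) - 20 ≡ 26. → (7, 26)
4P: (7, 26) + (25, 13). λ = (13 - 26)/(25 - 7) ≡ 34/18 mod 47. 18⁻¹ ≡ 34 (mod 47), so λ ≡ 28.
  x = λ² - 7 - 25 = 784 - 32 ≡ 0; y = λ·(7 - 0) - 26 ≡ 29. → (0, 29)
5P: (0, 29) + (25, 13). λ = (13 - 29)/(25 - 0) ≡ 31/25 mod 47. 25⁻¹ ≡ 32 (mod 47) since 25·32 = 800 ≡ 1, so λ ≡ 5.
  x = λ² - 0 - 25 = 25 - 25 ≡ 0; y = λ·(0 - 0) - 29 ≡ 18. → (0, 18)
6P: (0, 18) + (25, 13). λ = (13 - 18)/(25 - 0) ≡ 42/25 mod 47. 25⁻¹ ≡ 32 (mod 47) since 25·32 = 800 ≡ 1, so λ ≡ 28.
  x = λ² - 0 - 25 = 784 - 25 ≡ 7; y = λ·(0 - 7) - 18 ≡ 21. → (7, 21)
7P: (7, 21) + (25, 13). λ = (13 - 21)/(25 - 7) ≡ 39/18 mod 47. 18⁻¹ ≡ 34 (mod 47) since 18·34 = 612 ≡ 1, so λ ≡ 10.
  x = λ² - 7 - 25 = 100 - 32 ≡ 21; y = λ·(7 - 21) - 21 ≡ 27. → (21, 27)
8P: (21, 27) + (25, 13). λ = (13 - 27)/(25 - 21) ≡ 33/4 mod 47. 4⁻¹ ≡ 12 (mod 47) since 4·12 = 48 ≡ 1, so λ ≡ 20.
  x = λ² - 21 - 25 = 400 - 46 ≡ 25; y = λ·(21 - 25) - 27 ≡ 34. → (25, 34)
9P: (25, 34) + (25, 13): same x and y₁ ≡ -y₂, so the sum is ∞.
9P = ∞, so the order is 9.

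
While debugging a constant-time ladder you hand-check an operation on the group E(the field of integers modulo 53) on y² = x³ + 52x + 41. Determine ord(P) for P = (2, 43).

2P: tangent at (2, 43): λ = (3·2² + 52)/(2·43) ≡ 11/33. 33⁻¹ ≡ 45 (mod 53) since 33·45 = 1485 ≡ 1, so λ ≡ 11·45 ≡ 18.
  x = λ² - 2 - 2 = 324 - 4 ≡ 2; y = λ·(2 - 2) - 43 ≡ 10. → (2, 10)
3P: (2, 10) + (2, 43): same x and y₁ ≡ -y₂, so the sum is ∞.
3P = ∞, so the order is 3.

3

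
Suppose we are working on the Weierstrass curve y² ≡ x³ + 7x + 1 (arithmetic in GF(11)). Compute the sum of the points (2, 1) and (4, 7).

(2, 1) + (4, 7). λ = (7 - 1)/(4 - 2) ≡ 6/2 mod 11. 2⁻¹ ≡ 6 (mod 11) since 2·6 = 12 ≡ 1, so λ ≡ 3.
  x = λ² - 2 - 4 = 9 - 6 ≡ 3; y = λ·(2 - 3) - 1 ≡ 7. → (3, 7)

(3, 7)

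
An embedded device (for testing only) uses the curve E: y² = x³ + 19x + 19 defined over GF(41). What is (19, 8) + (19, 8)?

tangent at (19, 8): λ = (3·19² + 19)/(2·8) ≡ 36/16. 16⁻¹ ≡ 18 (mod 41), so λ ≡ 36·18 ≡ 33.
  x = λ² - 19 - 19 = 1089 - 38 ≡ 26; y = λ·(19 - 26) - 8 ≡ 7. → (26, 7)

(26, 7)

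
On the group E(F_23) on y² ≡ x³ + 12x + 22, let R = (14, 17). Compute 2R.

tangent at (14, 17): λ = (3·14² + 12)/(2·17) ≡ 2/11. 11⁻¹ ≡ 21 (mod 23) since 11·21 = 231 ≡ 1, so λ ≡ 2·21 ≡ 19.
  x = λ² - 14 - 14 = 361 - 28 ≡ 11; y = λ·(14 - 11) - 17 ≡ 17. → (11, 17)

(11, 17)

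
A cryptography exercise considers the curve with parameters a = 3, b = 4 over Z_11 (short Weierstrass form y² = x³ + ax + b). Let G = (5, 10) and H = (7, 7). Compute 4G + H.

First 4G:
Double-and-add on 4 = (100)₂. Start with G = (5, 10) for the leading 1-bit.
double: tangent at (5, 10): λ = (3·5² + 3)/(2·10) ≡ 1/9. 9⁻¹ ≡ 5 (mod 11), so λ ≡ 1·5 ≡ 5.
  x = λ² - 5 - 5 = 25 - 10 ≡ 4; y = λ·(5 - 4) - 10 ≡ 6. → (4, 6)
double: tangent at (4, 6): λ = (3·4² + 3)/(2·6) ≡ 7/1. 1⁻¹ ≡ 1 (mod 11), so λ ≡ 7·1 ≡ 7.
  x = λ² - 4 - 4 = 49 - 8 ≡ 8; y = λ·(4 - 8) - 6 ≡ 10. → (8, 10)
4G = (8, 10).
Finally 4G + H:
(8, 10) + (7, 7). λ = (7 - 10)/(7 - 8) ≡ 8/10 mod 11. 10⁻¹ ≡ 10 (mod 11), so λ ≡ 3.
  x = λ² - 8 - 7 = 9 - 15 ≡ 5; y = λ·(8 - 5) - 10 ≡ 10. → (5, 10)

(5, 10)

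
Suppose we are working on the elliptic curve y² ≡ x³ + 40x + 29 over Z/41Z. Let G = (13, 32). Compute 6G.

(18, 12)

Repeated addition: build up to 6G.
2G: tangent at (13, 32): λ = (3·13² + 40)/(2·32) ≡ 14/23. 23⁻¹ ≡ 25 (mod 41) since 23·25 = 575 ≡ 1, so λ ≡ 14·25 ≡ 22.
  x = λ² - 13 - 13 = 484 - 26 ≡ 7; y = λ·(13 - 7) - 32 ≡ 18. → (7, 18)
3G: (7, 18) + (13, 32). λ = (32 - 18)/(13 - 7) ≡ 14/6 mod 41. 6⁻¹ ≡ 7 (mod 41) since 6·7 = 42 ≡ 1, so λ ≡ 16.
  x = λ² - 7 - 13 = 256 - 20 ≡ 31; y = λ·(7 - 31) - 18 ≡ 8. → (31, 8)
4G: (31, 8) + (13, 32). λ = (32 - 8)/(13 - 31) ≡ 24/23 mod 41. 23⁻¹ ≡ 25 (mod 41), so λ ≡ 26.
  x = λ² - 31 - 13 = 676 - 44 ≡ 17; y = λ·(31 - 17) - 8 ≡ 28. → (17, 28)
5G: (17, 28) + (13, 32). λ = (32 - 28)/(13 - 17) ≡ 4/37 mod 41. 37⁻¹ ≡ 10 (mod 41), so λ ≡ 40.
  x = λ² - 17 - 13 = 1600 - 30 ≡ 12; y = λ·(17 - 12) - 28 ≡ 8. → (12, 8)
6G: (12, 8) + (13, 32). λ = (32 - 8)/(13 - 12) ≡ 24/1 mod 41. 1⁻¹ ≡ 1 (mod 41), so λ ≡ 24.
  x = λ² - 12 - 13 = 576 - 25 ≡ 18; y = λ·(12 - 18) - 8 ≡ 12. → (18, 12)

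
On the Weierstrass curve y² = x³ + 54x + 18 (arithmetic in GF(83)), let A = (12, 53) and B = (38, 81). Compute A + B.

(43, 3)

(12, 53) + (38, 81). λ = (81 - 53)/(38 - 12) ≡ 28/26 mod 83. 26⁻¹ ≡ 16 (mod 83), so λ ≡ 33.
  x = λ² - 12 - 38 = 1089 - 50 ≡ 43; y = λ·(12 - 43) - 53 ≡ 3. → (43, 3)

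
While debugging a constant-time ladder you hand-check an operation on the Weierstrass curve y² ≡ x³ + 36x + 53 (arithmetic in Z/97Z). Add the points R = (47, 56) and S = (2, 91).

(51, 1)

(47, 56) + (2, 91). λ = (91 - 56)/(2 - 47) ≡ 35/52 mod 97. 52⁻¹ ≡ 28 (mod 97), so λ ≡ 10.
  x = λ² - 47 - 2 = 100 - 49 ≡ 51; y = λ·(47 - 51) - 56 ≡ 1. → (51, 1)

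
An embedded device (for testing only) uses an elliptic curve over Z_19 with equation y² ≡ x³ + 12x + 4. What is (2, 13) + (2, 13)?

(0, 2)

tangent at (2, 13): λ = (3·2² + 12)/(2·13) ≡ 5/7. 7⁻¹ ≡ 11 (mod 19), so λ ≡ 5·11 ≡ 17.
  x = λ² - 2 - 2 = 289 - 4 ≡ 0; y = λ·(2 - 0) - 13 ≡ 2. → (0, 2)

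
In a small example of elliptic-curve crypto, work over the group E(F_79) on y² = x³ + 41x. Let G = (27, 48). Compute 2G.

(36, 69)

tangent at (27, 48): λ = (3·27² + 41)/(2·48) ≡ 16/17. 17⁻¹ ≡ 14 (mod 79) since 17·14 = 238 ≡ 1, so λ ≡ 16·14 ≡ 66.
  x = λ² - 27 - 27 = 4356 - 54 ≡ 36; y = λ·(27 - 36) - 48 ≡ 69. → (36, 69)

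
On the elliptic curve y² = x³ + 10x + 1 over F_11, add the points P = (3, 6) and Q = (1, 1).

(5, 0)

(3, 6) + (1, 1). λ = (1 - 6)/(1 - 3) ≡ 6/9 mod 11. 9⁻¹ ≡ 5 (mod 11) since 9·5 = 45 ≡ 1, so λ ≡ 8.
  x = λ² - 3 - 1 = 64 - 4 ≡ 5; y = λ·(3 - 5) - 6 ≡ 0. → (5, 0)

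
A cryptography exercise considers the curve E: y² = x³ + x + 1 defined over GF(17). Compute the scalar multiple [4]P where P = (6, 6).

Repeated addition: build up to 4P.
2P: tangent at (6, 6): λ = (3·6² + 1)/(2·6) ≡ 7/12. 12⁻¹ ≡ 10 (mod 17) since 12·10 = 120 ≡ 1, so λ ≡ 7·10 ≡ 2.
  x = λ² - 6 - 6 = 4 - 12 ≡ 9; y = λ·(6 - 9) - 6 ≡ 5. → (9, 5)
3P: (9, 5) + (6, 6). λ = (6 - 5)/(6 - 9) ≡ 1/14 mod 17. 14⁻¹ ≡ 11 (mod 17), so λ ≡ 11.
  x = λ² - 9 - 6 = 121 - 15 ≡ 4; y = λ·(9 - 4) - 5 ≡ 16. → (4, 16)
4P: (4, 16) + (6, 6). λ = (6 - 16)/(6 - 4) ≡ 7/2 mod 17. 2⁻¹ ≡ 9 (mod 17), so λ ≡ 12.
  x = λ² - 4 - 6 = 144 - 10 ≡ 15; y = λ·(4 - 15) - 16 ≡ 5. → (15, 5)

(15, 5)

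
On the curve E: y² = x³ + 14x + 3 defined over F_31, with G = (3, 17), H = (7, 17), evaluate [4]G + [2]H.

First 4G:
Repeated addition: build up to 4G.
2G: tangent at (3, 17): λ = (3·3² + 14)/(2·17) ≡ 10/3. 3⁻¹ ≡ 21 (mod 31), so λ ≡ 10·21 ≡ 24.
  x = λ² - 3 - 3 = 576 - 6 ≡ 12; y = λ·(3 - 12) - 17 ≡ 15. → (12, 15)
3G: (12, 15) + (3, 17). λ = (17 - 15)/(3 - 12) ≡ 2/22 mod 31. 22⁻¹ ≡ 24 (mod 31), so λ ≡ 17.
  x = λ² - 12 - 3 = 289 - 15 ≡ 26; y = λ·(12 - 26) - 15 ≡ 26. → (26, 26)
4G: (26, 26) + (3, 17). λ = (17 - 26)/(3 - 26) ≡ 22/8 mod 31. 8⁻¹ ≡ 4 (mod 31) since 8·4 = 32 ≡ 1, so λ ≡ 26.
  x = λ² - 26 - 3 = 676 - 29 ≡ 27; y = λ·(26 - 27) - 26 ≡ 10. → (27, 10)
4G = (27, 10).
Next 2H:
Repeated addition: build up to 2H.
2H: tangent at (7, 17): λ = (3·7² + 14)/(2·17) ≡ 6/3. 3⁻¹ ≡ 21 (mod 31), so λ ≡ 6·21 ≡ 2.
  x = λ² - 7 - 7 = 4 - 14 ≡ 21; y = λ·(7 - 21) - 17 ≡ 17. → (21, 17)
2H = (21, 17).
Finally 4G + 2H:
(27, 10) + (21, 17). λ = (17 - 10)/(21 - 27) ≡ 7/25 mod 31. 25⁻¹ ≡ 5 (mod 31), so λ ≡ 4.
  x = λ² - 27 - 21 = 16 - 48 ≡ 30; y = λ·(27 - 30) - 10 ≡ 9. → (30, 9)

(30, 9)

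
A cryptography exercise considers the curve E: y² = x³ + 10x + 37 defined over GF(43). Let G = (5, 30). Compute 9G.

(5, 13)

Repeated addition: build up to 9G.
2G: tangent at (5, 30): λ = (3·5² + 10)/(2·30) ≡ 42/17. 17⁻¹ ≡ 38 (mod 43), so λ ≡ 42·38 ≡ 5.
  x = λ² - 5 - 5 = 25 - 10 ≡ 15; y = λ·(5 - 15) - 30 ≡ 6. → (15, 6)
3G: (15, 6) + (5, 30). λ = (30 - 6)/(5 - 15) ≡ 24/33 mod 43. 33⁻¹ ≡ 30 (mod 43), so λ ≡ 32.
  x = λ² - 15 - 5 = 1024 - 20 ≡ 15; y = λ·(15 - 15) - 6 ≡ 37. → (15, 37)
4G: (15, 37) + (5, 30). λ = (30 - 37)/(5 - 15) ≡ 36/33 mod 43. 33⁻¹ ≡ 30 (mod 43), so λ ≡ 5.
  x = λ² - 15 - 5 = 25 - 20 ≡ 5; y = λ·(15 - 5) - 37 ≡ 13. → (5, 13)
5G: (5, 13) + (5, 30): same x and y₁ ≡ -y₂, so the sum is 𝒪.
6G: 𝒪 + (5, 30) = (5, 30) (identity).
7G: tangent at (5, 30): λ = (3·5² + 10)/(2·30) ≡ 42/17. 17⁻¹ ≡ 38 (mod 43), so λ ≡ 42·38 ≡ 5.
  x = λ² - 5 - 5 = 25 - 10 ≡ 15; y = λ·(5 - 15) - 30 ≡ 6. → (15, 6)
8G: (15, 6) + (5, 30). λ = (30 - 6)/(5 - 15) ≡ 24/33 mod 43. 33⁻¹ ≡ 30 (mod 43), so λ ≡ 32.
  x = λ² - 15 - 5 = 1024 - 20 ≡ 15; y = λ·(15 - 15) - 6 ≡ 37. → (15, 37)
9G: (15, 37) + (5, 30). λ = (30 - 37)/(5 - 15) ≡ 36/33 mod 43. 33⁻¹ ≡ 30 (mod 43), so λ ≡ 5.
  x = λ² - 15 - 5 = 25 - 20 ≡ 5; y = λ·(15 - 5) - 37 ≡ 13. → (5, 13)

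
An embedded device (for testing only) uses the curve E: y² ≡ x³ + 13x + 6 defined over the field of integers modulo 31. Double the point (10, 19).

tangent at (10, 19): λ = (3·10² + 13)/(2·19) ≡ 3/7. 7⁻¹ ≡ 9 (mod 31), so λ ≡ 3·9 ≡ 27.
  x = λ² - 10 - 10 = 729 - 20 ≡ 27; y = λ·(10 - 27) - 19 ≡ 18. → (27, 18)

(27, 18)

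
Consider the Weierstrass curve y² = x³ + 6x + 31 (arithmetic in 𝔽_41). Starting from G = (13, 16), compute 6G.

(37, 5)

Double-and-add on 6 = (110)₂. Start with G = (13, 16) for the leading 1-bit.
double: tangent at (13, 16): λ = (3·13² + 6)/(2·16) ≡ 21/32. 32⁻¹ ≡ 9 (mod 41), so λ ≡ 21·9 ≡ 25.
  x = λ² - 13 - 13 = 625 - 26 ≡ 25; y = λ·(13 - 25) - 16 ≡ 12. → (25, 12)
add G: (25, 12) + (13, 16). λ = (16 - 12)/(13 - 25) ≡ 4/29 mod 41. 29⁻¹ ≡ 17 (mod 41), so λ ≡ 27.
  x = λ² - 25 - 13 = 729 - 38 ≡ 35; y = λ·(25 - 35) - 12 ≡ 5. → (35, 5)
double: tangent at (35, 5): λ = (3·35² + 6)/(2·5) ≡ 32/10. 10⁻¹ ≡ 37 (mod 41), so λ ≡ 32·37 ≡ 36.
  x = λ² - 35 - 35 = 1296 - 70 ≡ 37; y = λ·(35 - 37) - 5 ≡ 5. → (37, 5)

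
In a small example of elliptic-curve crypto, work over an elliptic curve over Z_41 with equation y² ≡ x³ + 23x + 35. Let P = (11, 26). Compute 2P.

tangent at (11, 26): λ = (3·11² + 23)/(2·26) ≡ 17/11. 11⁻¹ ≡ 15 (mod 41), so λ ≡ 17·15 ≡ 9.
  x = λ² - 11 - 11 = 81 - 22 ≡ 18; y = λ·(11 - 18) - 26 ≡ 34. → (18, 34)

(18, 34)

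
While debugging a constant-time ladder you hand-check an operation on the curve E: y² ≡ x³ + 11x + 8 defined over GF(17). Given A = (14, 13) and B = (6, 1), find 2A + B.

(0, 12)

First 2A:
Repeated addition: build up to 2A.
2A: tangent at (14, 13): λ = (3·14² + 11)/(2·13) ≡ 4/9. 9⁻¹ ≡ 2 (mod 17) since 9·2 = 18 ≡ 1, so λ ≡ 4·2 ≡ 8.
  x = λ² - 14 - 14 = 64 - 28 ≡ 2; y = λ·(14 - 2) - 13 ≡ 15. → (2, 15)
2A = (2, 15).
Finally 2A + B:
(2, 15) + (6, 1). λ = (1 - 15)/(6 - 2) ≡ 3/4 mod 17. 4⁻¹ ≡ 13 (mod 17), so λ ≡ 5.
  x = λ² - 2 - 6 = 25 - 8 ≡ 0; y = λ·(2 - 0) - 15 ≡ 12. → (0, 12)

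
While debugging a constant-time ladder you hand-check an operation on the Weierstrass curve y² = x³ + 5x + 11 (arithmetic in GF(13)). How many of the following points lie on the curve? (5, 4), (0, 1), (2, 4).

(5, 4): 4² ≡ 3, rhs ≡ 5 → off.
(0, 1): 1² ≡ 1, rhs ≡ 11 → off.
(2, 4): 4² ≡ 3, rhs ≡ 3 → on.

1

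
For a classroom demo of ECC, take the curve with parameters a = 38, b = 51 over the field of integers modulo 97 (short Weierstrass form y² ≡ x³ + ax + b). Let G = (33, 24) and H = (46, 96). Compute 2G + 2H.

(30, 35)

First 2G:
Repeated addition: build up to 2G.
2G: tangent at (33, 24): λ = (3·33² + 38)/(2·24) ≡ 7/48. 48⁻¹ ≡ 95 (mod 97), so λ ≡ 7·95 ≡ 83.
  x = λ² - 33 - 33 = 6889 - 66 ≡ 33; y = λ·(33 - 33) - 24 ≡ 73. → (33, 73)
2G = (33, 73).
Next 2H:
Repeated addition: build up to 2H.
2H: tangent at (46, 96): λ = (3·46² + 38)/(2·96) ≡ 81/95. 95⁻¹ ≡ 48 (mod 97) since 95·48 = 4560 ≡ 1, so λ ≡ 81·48 ≡ 8.
  x = λ² - 46 - 46 = 64 - 92 ≡ 69; y = λ·(46 - 69) - 96 ≡ 11. → (69, 11)
2H = (69, 11).
Finally 2G + 2H:
(33, 73) + (69, 11). λ = (11 - 73)/(69 - 33) ≡ 35/36 mod 97. 36⁻¹ ≡ 62 (mod 97) since 36·62 = 2232 ≡ 1, so λ ≡ 36.
  x = λ² - 33 - 69 = 1296 - 102 ≡ 30; y = λ·(33 - 30) - 73 ≡ 35. → (30, 35)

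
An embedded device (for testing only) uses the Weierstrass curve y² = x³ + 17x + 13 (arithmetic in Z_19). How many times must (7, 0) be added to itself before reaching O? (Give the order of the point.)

2

2P: (7, 0) + (7, 0): same x and y₁ ≡ -y₂, so the sum is O.
2P = O, so the order is 2.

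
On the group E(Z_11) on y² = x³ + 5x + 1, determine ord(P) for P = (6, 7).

2P: tangent at (6, 7): λ = (3·6² + 5)/(2·7) ≡ 3/3. 3⁻¹ ≡ 4 (mod 11) since 3·4 = 12 ≡ 1, so λ ≡ 3·4 ≡ 1.
  x = λ² - 6 - 6 = 1 - 12 ≡ 0; y = λ·(6 - 0) - 7 ≡ 10. → (0, 10)
3P: (0, 10) + (6, 7). λ = (7 - 10)/(6 - 0) ≡ 8/6 mod 11. 6⁻¹ ≡ 2 (mod 11), so λ ≡ 5.
  x = λ² - 0 - 6 = 25 - 6 ≡ 8; y = λ·(0 - 8) - 10 ≡ 5. → (8, 5)
4P: (8, 5) + (6, 7). λ = (7 - 5)/(6 - 8) ≡ 2/9 mod 11. 9⁻¹ ≡ 5 (mod 11) since 9·5 = 45 ≡ 1, so λ ≡ 10.
  x = λ² - 8 - 6 = 100 - 14 ≡ 9; y = λ·(8 - 9) - 5 ≡ 7. → (9, 7)
5P: (9, 7) + (6, 7). λ = (7 - 7)/(6 - 9) ≡ 0/8 mod 11. 8⁻¹ ≡ 7 (mod 11), so λ ≡ 0.
  x = λ² - 9 - 6 = 0 - 15 ≡ 7; y = λ·(9 - 7) - 7 ≡ 4. → (7, 4)
6P: (7, 4) + (6, 7). λ = (7 - 4)/(6 - 7) ≡ 3/10 mod 11. 10⁻¹ ≡ 10 (mod 11) since 10·10 = 100 ≡ 1, so λ ≡ 8.
  x = λ² - 7 - 6 = 64 - 13 ≡ 7; y = λ·(7 - 7) - 4 ≡ 7. → (7, 7)
7P: (7, 7) + (6, 7). λ = (7 - 7)/(6 - 7) ≡ 0/10 mod 11. 10⁻¹ ≡ 10 (mod 11) since 10·10 = 100 ≡ 1, so λ ≡ 0.
  x = λ² - 7 - 6 = 0 - 13 ≡ 9; y = λ·(7 - 9) - 7 ≡ 4. → (9, 4)
8P: (9, 4) + (6, 7). λ = (7 - 4)/(6 - 9) ≡ 3/8 mod 11. 8⁻¹ ≡ 7 (mod 11), so λ ≡ 10.
  x = λ² - 9 - 6 = 100 - 15 ≡ 8; y = λ·(9 - 8) - 4 ≡ 6. → (8, 6)
9P: (8, 6) + (6, 7). λ = (7 - 6)/(6 - 8) ≡ 1/9 mod 11. 9⁻¹ ≡ 5 (mod 11), so λ ≡ 5.
  x = λ² - 8 - 6 = 25 - 14 ≡ 0; y = λ·(8 - 0) - 6 ≡ 1. → (0, 1)
10P: (0, 1) + (6, 7). λ = (7 - 1)/(6 - 0) ≡ 6/6 mod 11. 6⁻¹ ≡ 2 (mod 11), so λ ≡ 1.
  x = λ² - 0 - 6 = 1 - 6 ≡ 6; y = λ·(0 - 6) - 1 ≡ 4. → (6, 4)
11P: (6, 4) + (6, 7): same x and y₁ ≡ -y₂, so the sum is O.
11P = O, so the order is 11.

11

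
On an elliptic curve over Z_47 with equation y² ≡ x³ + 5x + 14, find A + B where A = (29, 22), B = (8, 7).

(29, 22) + (8, 7). λ = (7 - 22)/(8 - 29) ≡ 32/26 mod 47. 26⁻¹ ≡ 38 (mod 47), so λ ≡ 41.
  x = λ² - 29 - 8 = 1681 - 37 ≡ 46; y = λ·(29 - 46) - 22 ≡ 33. → (46, 33)

(46, 33)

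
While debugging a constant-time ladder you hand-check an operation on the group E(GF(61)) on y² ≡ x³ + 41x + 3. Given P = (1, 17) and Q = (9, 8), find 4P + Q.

First 4P:
Double-and-add on 4 = (100)₂. Start with P = (1, 17) for the leading 1-bit.
double: tangent at (1, 17): λ = (3·1² + 41)/(2·17) ≡ 44/34. 34⁻¹ ≡ 9 (mod 61), so λ ≡ 44·9 ≡ 30.
  x = λ² - 1 - 1 = 900 - 2 ≡ 44; y = λ·(1 - 44) - 17 ≡ 35. → (44, 35)
double: tangent at (44, 35): λ = (3·44² + 41)/(2·35) ≡ 54/9. 9⁻¹ ≡ 34 (mod 61), so λ ≡ 54·34 ≡ 6.
  x = λ² - 44 - 44 = 36 - 88 ≡ 9; y = λ·(44 - 9) - 35 ≡ 53. → (9, 53)
4P = (9, 53).
Finally 4P + Q:
(9, 53) + (9, 8): same x and y₁ ≡ -y₂, so the sum is O.

O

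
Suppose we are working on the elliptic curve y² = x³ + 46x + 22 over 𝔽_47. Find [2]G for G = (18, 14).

(19, 0)

tangent at (18, 14): λ = (3·18² + 46)/(2·14) ≡ 31/28. 28⁻¹ ≡ 42 (mod 47), so λ ≡ 31·42 ≡ 33.
  x = λ² - 18 - 18 = 1089 - 36 ≡ 19; y = λ·(18 - 19) - 14 ≡ 0. → (19, 0)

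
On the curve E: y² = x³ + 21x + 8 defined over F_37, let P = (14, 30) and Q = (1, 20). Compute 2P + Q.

(10, 16)

First 2P:
Repeated addition: build up to 2P.
2P: tangent at (14, 30): λ = (3·14² + 21)/(2·30) ≡ 17/23. 23⁻¹ ≡ 29 (mod 37), so λ ≡ 17·29 ≡ 12.
  x = λ² - 14 - 14 = 144 - 28 ≡ 5; y = λ·(14 - 5) - 30 ≡ 4. → (5, 4)
2P = (5, 4).
Finally 2P + Q:
(5, 4) + (1, 20). λ = (20 - 4)/(1 - 5) ≡ 16/33 mod 37. 33⁻¹ ≡ 9 (mod 37) since 33·9 = 297 ≡ 1, so λ ≡ 33.
  x = λ² - 5 - 1 = 1089 - 6 ≡ 10; y = λ·(5 - 10) - 4 ≡ 16. → (10, 16)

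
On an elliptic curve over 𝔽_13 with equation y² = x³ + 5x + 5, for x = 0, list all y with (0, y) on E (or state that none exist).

none

x³ + 5x + 5 = 5 ≡ 5 (mod 13).
5 is a non-residue mod 13; no y exists.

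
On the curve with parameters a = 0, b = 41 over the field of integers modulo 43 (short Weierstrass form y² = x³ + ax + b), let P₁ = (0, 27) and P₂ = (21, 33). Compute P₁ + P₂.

(37, 30)

(0, 27) + (21, 33). λ = (33 - 27)/(21 - 0) ≡ 6/21 mod 43. 21⁻¹ ≡ 41 (mod 43), so λ ≡ 31.
  x = λ² - 0 - 21 = 961 - 21 ≡ 37; y = λ·(0 - 37) - 27 ≡ 30. → (37, 30)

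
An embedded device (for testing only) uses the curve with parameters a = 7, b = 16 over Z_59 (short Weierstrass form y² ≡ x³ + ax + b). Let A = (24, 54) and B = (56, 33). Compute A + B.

(24, 54) + (56, 33). λ = (33 - 54)/(56 - 24) ≡ 38/32 mod 59. 32⁻¹ ≡ 24 (mod 59), so λ ≡ 27.
  x = λ² - 24 - 56 = 729 - 80 ≡ 0; y = λ·(24 - 0) - 54 ≡ 4. → (0, 4)

(0, 4)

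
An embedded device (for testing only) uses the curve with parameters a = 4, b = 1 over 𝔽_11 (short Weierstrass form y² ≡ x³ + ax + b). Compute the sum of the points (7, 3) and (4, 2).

(5, 5)

(7, 3) + (4, 2). λ = (2 - 3)/(4 - 7) ≡ 10/8 mod 11. 8⁻¹ ≡ 7 (mod 11), so λ ≡ 4.
  x = λ² - 7 - 4 = 16 - 11 ≡ 5; y = λ·(7 - 5) - 3 ≡ 5. → (5, 5)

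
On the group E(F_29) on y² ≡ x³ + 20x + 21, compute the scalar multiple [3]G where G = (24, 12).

(4, 7)

Repeated addition: build up to 3G.
2G: tangent at (24, 12): λ = (3·24² + 20)/(2·12) ≡ 8/24. 24⁻¹ ≡ 23 (mod 29), so λ ≡ 8·23 ≡ 10.
  x = λ² - 24 - 24 = 100 - 48 ≡ 23; y = λ·(24 - 23) - 12 ≡ 27. → (23, 27)
3G: (23, 27) + (24, 12). λ = (12 - 27)/(24 - 23) ≡ 14/1 mod 29. 1⁻¹ ≡ 1 (mod 29) since 1·1 = 1 ≡ 1, so λ ≡ 14.
  x = λ² - 23 - 24 = 196 - 47 ≡ 4; y = λ·(23 - 4) - 27 ≡ 7. → (4, 7)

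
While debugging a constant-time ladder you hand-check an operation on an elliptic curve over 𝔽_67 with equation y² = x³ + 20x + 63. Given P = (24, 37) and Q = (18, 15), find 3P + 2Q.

(58, 62)

First 3P:
Repeated addition: build up to 3P.
2P: tangent at (24, 37): λ = (3·24² + 20)/(2·37) ≡ 6/7. 7⁻¹ ≡ 48 (mod 67), so λ ≡ 6·48 ≡ 20.
  x = λ² - 24 - 24 = 400 - 48 ≡ 17; y = λ·(24 - 17) - 37 ≡ 36. → (17, 36)
3P: (17, 36) + (24, 37). λ = (37 - 36)/(24 - 17) ≡ 1/7 mod 67. 7⁻¹ ≡ 48 (mod 67), so λ ≡ 48.
  x = λ² - 17 - 24 = 2304 - 41 ≡ 52; y = λ·(17 - 52) - 36 ≡ 26. → (52, 26)
3P = (52, 26).
Next 2Q:
Repeated addition: build up to 2Q.
2Q: tangent at (18, 15): λ = (3·18² + 20)/(2·15) ≡ 54/30. 30⁻¹ ≡ 38 (mod 67), so λ ≡ 54·38 ≡ 42.
  x = λ² - 18 - 18 = 1764 - 36 ≡ 53; y = λ·(18 - 53) - 15 ≡ 56. → (53, 56)
2Q = (53, 56).
Finally 3P + 2Q:
(52, 26) + (53, 56). λ = (56 - 26)/(53 - 52) ≡ 30/1 mod 67. 1⁻¹ ≡ 1 (mod 67) since 1·1 = 1 ≡ 1, so λ ≡ 30.
  x = λ² - 52 - 53 = 900 - 105 ≡ 58; y = λ·(52 - 58) - 26 ≡ 62. → (58, 62)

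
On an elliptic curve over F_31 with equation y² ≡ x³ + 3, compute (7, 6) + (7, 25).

O

The two points share x = 7 and their y-coordinates satisfy 6 + 25 ≡ 0 (mod 31), so they are inverses. Their sum is O.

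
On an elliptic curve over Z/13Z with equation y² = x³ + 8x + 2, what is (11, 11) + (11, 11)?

(3, 1)

tangent at (11, 11): λ = (3·11² + 8)/(2·11) ≡ 7/9. 9⁻¹ ≡ 3 (mod 13), so λ ≡ 7·3 ≡ 8.
  x = λ² - 11 - 11 = 64 - 22 ≡ 3; y = λ·(11 - 3) - 11 ≡ 1. → (3, 1)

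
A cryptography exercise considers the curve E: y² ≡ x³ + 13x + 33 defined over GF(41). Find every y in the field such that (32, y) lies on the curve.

none

x³ + 13x + 33 = 33217 ≡ 7 (mod 41).
7 is a non-residue mod 41; no y exists.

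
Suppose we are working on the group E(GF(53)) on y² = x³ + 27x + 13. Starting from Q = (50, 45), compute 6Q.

Repeated addition: build up to 6Q.
2Q: tangent at (50, 45): λ = (3·50² + 27)/(2·45) ≡ 1/37. 37⁻¹ ≡ 43 (mod 53), so λ ≡ 1·43 ≡ 43.
  x = λ² - 50 - 50 = 1849 - 100 ≡ 0; y = λ·(50 - 0) - 45 ≡ 38. → (0, 38)
3Q: (0, 38) + (50, 45). λ = (45 - 38)/(50 - 0) ≡ 7/50 mod 53. 50⁻¹ ≡ 35 (mod 53), so λ ≡ 33.
  x = λ² - 0 - 50 = 1089 - 50 ≡ 32; y = λ·(0 - 32) - 38 ≡ 19. → (32, 19)
4Q: (32, 19) + (50, 45). λ = (45 - 19)/(50 - 32) ≡ 26/18 mod 53. 18⁻¹ ≡ 3 (mod 53), so λ ≡ 25.
  x = λ² - 32 - 50 = 625 - 82 ≡ 13; y = λ·(32 - 13) - 19 ≡ 32. → (13, 32)
5Q: (13, 32) + (50, 45). λ = (45 - 32)/(50 - 13) ≡ 13/37 mod 53. 37⁻¹ ≡ 43 (mod 53) since 37·43 = 1591 ≡ 1, so λ ≡ 29.
  x = λ² - 13 - 50 = 841 - 63 ≡ 36; y = λ·(13 - 36) - 32 ≡ 43. → (36, 43)
6Q: (36, 43) + (50, 45). λ = (45 - 43)/(50 - 36) ≡ 2/14 mod 53. 14⁻¹ ≡ 19 (mod 53) since 14·19 = 266 ≡ 1, so λ ≡ 38.
  x = λ² - 36 - 50 = 1444 - 86 ≡ 33; y = λ·(36 - 33) - 43 ≡ 18. → (33, 18)

(33, 18)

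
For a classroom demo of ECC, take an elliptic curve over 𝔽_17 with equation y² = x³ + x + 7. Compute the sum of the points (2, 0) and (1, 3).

(6, 12)

(2, 0) + (1, 3). λ = (3 - 0)/(1 - 2) ≡ 3/16 mod 17. 16⁻¹ ≡ 16 (mod 17), so λ ≡ 14.
  x = λ² - 2 - 1 = 196 - 3 ≡ 6; y = λ·(2 - 6) - 0 ≡ 12. → (6, 12)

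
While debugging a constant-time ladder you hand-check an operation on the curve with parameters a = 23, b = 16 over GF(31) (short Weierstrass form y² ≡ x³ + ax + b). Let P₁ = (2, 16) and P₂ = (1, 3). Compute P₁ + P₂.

(2, 16) + (1, 3). λ = (3 - 16)/(1 - 2) ≡ 18/30 mod 31. 30⁻¹ ≡ 30 (mod 31), so λ ≡ 13.
  x = λ² - 2 - 1 = 169 - 3 ≡ 11; y = λ·(2 - 11) - 16 ≡ 22. → (11, 22)

(11, 22)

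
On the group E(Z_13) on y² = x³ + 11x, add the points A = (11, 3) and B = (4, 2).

(2, 2)

(11, 3) + (4, 2). λ = (2 - 3)/(4 - 11) ≡ 12/6 mod 13. 6⁻¹ ≡ 11 (mod 13), so λ ≡ 2.
  x = λ² - 11 - 4 = 4 - 15 ≡ 2; y = λ·(11 - 2) - 3 ≡ 2. → (2, 2)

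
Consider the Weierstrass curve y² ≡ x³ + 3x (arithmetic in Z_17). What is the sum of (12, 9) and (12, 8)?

The two points share x = 12 and their y-coordinates satisfy 9 + 8 ≡ 0 (mod 17), so they are inverses. Their sum is O.

O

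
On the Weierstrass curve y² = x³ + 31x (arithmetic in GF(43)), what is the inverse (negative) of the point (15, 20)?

-(15, 20) = (15, -20 mod 43) = (15, 23).

(15, 23)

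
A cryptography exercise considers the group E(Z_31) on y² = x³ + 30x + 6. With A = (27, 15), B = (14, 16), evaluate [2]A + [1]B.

First 2A:
Repeated addition: build up to 2A.
2A: tangent at (27, 15): λ = (3·27² + 30)/(2·15) ≡ 16/30. 30⁻¹ ≡ 30 (mod 31) since 30·30 = 900 ≡ 1, so λ ≡ 16·30 ≡ 15.
  x = λ² - 27 - 27 = 225 - 54 ≡ 16; y = λ·(27 - 16) - 15 ≡ 26. → (16, 26)
2A = (16, 26).
Finally 2A + B:
(16, 26) + (14, 16). λ = (16 - 26)/(14 - 16) ≡ 21/29 mod 31. 29⁻¹ ≡ 15 (mod 31), so λ ≡ 5.
  x = λ² - 16 - 14 = 25 - 30 ≡ 26; y = λ·(16 - 26) - 26 ≡ 17. → (26, 17)

(26, 17)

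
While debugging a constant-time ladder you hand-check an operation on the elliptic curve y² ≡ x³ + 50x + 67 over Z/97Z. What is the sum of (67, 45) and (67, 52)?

O

The two points share x = 67 and their y-coordinates satisfy 45 + 52 ≡ 0 (mod 97), so they are inverses. Their sum is 𝒪.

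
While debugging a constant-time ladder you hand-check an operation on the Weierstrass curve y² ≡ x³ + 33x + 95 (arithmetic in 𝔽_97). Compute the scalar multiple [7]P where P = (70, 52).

Double-and-add on 7 = (111)₂. Start with P = (70, 52) for the leading 1-bit.
double: tangent at (70, 52): λ = (3·70² + 33)/(2·52) ≡ 86/7. 7⁻¹ ≡ 14 (mod 97) since 7·14 = 98 ≡ 1, so λ ≡ 86·14 ≡ 40.
  x = λ² - 70 - 70 = 1600 - 140 ≡ 5; y = λ·(70 - 5) - 52 ≡ 26. → (5, 26)
add P: (5, 26) + (70, 52). λ = (52 - 26)/(70 - 5) ≡ 26/65 mod 97. 65⁻¹ ≡ 3 (mod 97) since 65·3 = 195 ≡ 1, so λ ≡ 78.
  x = λ² - 5 - 70 = 6084 - 75 ≡ 92; y = λ·(5 - 92) - 26 ≡ 75. → (92, 75)
double: tangent at (92, 75): λ = (3·92² + 33)/(2·75) ≡ 11/53. 53⁻¹ ≡ 11 (mod 97), so λ ≡ 11·11 ≡ 24.
  x = λ² - 92 - 92 = 576 - 184 ≡ 4; y = λ·(92 - 4) - 75 ≡ 0. → (4, 0)
add P: (4, 0) + (70, 52). λ = (52 - 0)/(70 - 4) ≡ 52/66 mod 97. 66⁻¹ ≡ 25 (mod 97), so λ ≡ 39.
  x = λ² - 4 - 70 = 1521 - 74 ≡ 89; y = λ·(4 - 89) - 0 ≡ 80. → (89, 80)

(89, 80)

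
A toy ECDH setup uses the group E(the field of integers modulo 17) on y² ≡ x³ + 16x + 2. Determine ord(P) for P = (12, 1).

5

2P: tangent at (12, 1): λ = (3·12² + 16)/(2·1) ≡ 6/2. 2⁻¹ ≡ 9 (mod 17), so λ ≡ 6·9 ≡ 3.
  x = λ² - 12 - 12 = 9 - 24 ≡ 2; y = λ·(12 - 2) - 1 ≡ 12. → (2, 12)
3P: (2, 12) + (12, 1). λ = (1 - 12)/(12 - 2) ≡ 6/10 mod 17. 10⁻¹ ≡ 12 (mod 17) since 10·12 = 120 ≡ 1, so λ ≡ 4.
  x = λ² - 2 - 12 = 16 - 14 ≡ 2; y = λ·(2 - 2) - 12 ≡ 5. → (2, 5)
4P: (2, 5) + (12, 1). λ = (1 - 5)/(12 - 2) ≡ 13/10 mod 17. 10⁻¹ ≡ 12 (mod 17), so λ ≡ 3.
  x = λ² - 2 - 12 = 9 - 14 ≡ 12; y = λ·(2 - 12) - 5 ≡ 16. → (12, 16)
5P: (12, 16) + (12, 1): same x and y₁ ≡ -y₂, so the sum is the point at infinity.
5P = the point at infinity, so the order is 5.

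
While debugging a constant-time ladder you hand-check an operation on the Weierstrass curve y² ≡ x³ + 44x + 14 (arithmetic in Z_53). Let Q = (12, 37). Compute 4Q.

(26, 48)

Repeated addition: build up to 4Q.
2Q: tangent at (12, 37): λ = (3·12² + 44)/(2·37) ≡ 52/21. 21⁻¹ ≡ 48 (mod 53), so λ ≡ 52·48 ≡ 5.
  x = λ² - 12 - 12 = 25 - 24 ≡ 1; y = λ·(12 - 1) - 37 ≡ 18. → (1, 18)
3Q: (1, 18) + (12, 37). λ = (37 - 18)/(12 - 1) ≡ 19/11 mod 53. 11⁻¹ ≡ 29 (mod 53), so λ ≡ 21.
  x = λ² - 1 - 12 = 441 - 13 ≡ 4; y = λ·(1 - 4) - 18 ≡ 25. → (4, 25)
4Q: (4, 25) + (12, 37). λ = (37 - 25)/(12 - 4) ≡ 12/8 mod 53. 8⁻¹ ≡ 20 (mod 53), so λ ≡ 28.
  x = λ² - 4 - 12 = 784 - 16 ≡ 26; y = λ·(4 - 26) - 25 ≡ 48. → (26, 48)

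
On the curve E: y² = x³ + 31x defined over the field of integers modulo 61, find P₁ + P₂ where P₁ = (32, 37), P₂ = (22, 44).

(32, 37) + (22, 44). λ = (44 - 37)/(22 - 32) ≡ 7/51 mod 61. 51⁻¹ ≡ 6 (mod 61) since 51·6 = 306 ≡ 1, so λ ≡ 42.
  x = λ² - 32 - 22 = 1764 - 54 ≡ 2; y = λ·(32 - 2) - 37 ≡ 3. → (2, 3)

(2, 3)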